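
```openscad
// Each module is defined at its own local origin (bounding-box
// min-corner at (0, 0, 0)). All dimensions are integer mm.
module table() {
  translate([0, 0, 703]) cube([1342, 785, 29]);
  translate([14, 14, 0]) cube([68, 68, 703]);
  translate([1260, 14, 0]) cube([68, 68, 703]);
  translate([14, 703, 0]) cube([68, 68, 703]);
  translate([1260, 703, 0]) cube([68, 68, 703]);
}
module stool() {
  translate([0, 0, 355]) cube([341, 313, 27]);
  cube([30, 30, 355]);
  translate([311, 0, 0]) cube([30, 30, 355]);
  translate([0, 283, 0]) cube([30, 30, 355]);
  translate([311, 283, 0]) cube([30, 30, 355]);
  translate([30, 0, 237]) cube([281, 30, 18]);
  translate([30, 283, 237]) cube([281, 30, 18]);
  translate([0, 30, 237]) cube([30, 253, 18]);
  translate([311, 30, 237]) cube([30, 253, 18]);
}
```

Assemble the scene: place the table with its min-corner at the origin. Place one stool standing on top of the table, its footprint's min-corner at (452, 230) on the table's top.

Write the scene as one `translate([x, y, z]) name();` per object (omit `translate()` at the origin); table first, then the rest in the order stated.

table();
translate([452, 230, 732]) stool();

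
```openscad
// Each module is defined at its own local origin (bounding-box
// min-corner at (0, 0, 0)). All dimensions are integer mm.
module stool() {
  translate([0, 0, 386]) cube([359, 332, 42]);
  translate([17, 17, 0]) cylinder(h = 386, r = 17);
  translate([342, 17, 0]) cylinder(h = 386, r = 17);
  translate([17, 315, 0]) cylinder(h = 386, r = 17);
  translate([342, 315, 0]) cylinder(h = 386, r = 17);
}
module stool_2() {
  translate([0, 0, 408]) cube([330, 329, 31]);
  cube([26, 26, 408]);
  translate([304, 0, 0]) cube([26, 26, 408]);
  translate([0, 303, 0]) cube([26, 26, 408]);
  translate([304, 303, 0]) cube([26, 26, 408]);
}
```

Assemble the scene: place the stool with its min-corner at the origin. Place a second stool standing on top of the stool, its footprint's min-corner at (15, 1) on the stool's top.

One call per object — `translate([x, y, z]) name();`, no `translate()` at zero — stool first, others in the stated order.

stool();
translate([15, 1, 428]) stool_2();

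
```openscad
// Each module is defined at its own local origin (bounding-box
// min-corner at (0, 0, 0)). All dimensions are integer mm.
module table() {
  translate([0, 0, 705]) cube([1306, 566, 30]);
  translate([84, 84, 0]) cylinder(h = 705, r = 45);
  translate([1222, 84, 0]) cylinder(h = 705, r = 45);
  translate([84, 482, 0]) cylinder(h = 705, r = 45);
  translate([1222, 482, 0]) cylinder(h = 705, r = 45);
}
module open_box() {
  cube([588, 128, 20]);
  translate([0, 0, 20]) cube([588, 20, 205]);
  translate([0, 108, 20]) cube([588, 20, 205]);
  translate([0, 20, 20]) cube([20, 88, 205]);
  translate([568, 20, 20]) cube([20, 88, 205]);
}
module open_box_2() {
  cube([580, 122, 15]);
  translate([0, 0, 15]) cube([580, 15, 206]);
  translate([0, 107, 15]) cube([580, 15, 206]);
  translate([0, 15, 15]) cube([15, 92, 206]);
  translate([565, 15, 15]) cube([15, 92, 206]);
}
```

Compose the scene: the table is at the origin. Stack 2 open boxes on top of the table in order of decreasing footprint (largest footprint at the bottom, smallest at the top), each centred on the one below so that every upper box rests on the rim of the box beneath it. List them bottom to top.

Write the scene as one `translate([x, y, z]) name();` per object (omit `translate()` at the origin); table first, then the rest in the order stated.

table();
translate([359, 219, 735]) open_box();
translate([363, 222, 960]) open_box_2();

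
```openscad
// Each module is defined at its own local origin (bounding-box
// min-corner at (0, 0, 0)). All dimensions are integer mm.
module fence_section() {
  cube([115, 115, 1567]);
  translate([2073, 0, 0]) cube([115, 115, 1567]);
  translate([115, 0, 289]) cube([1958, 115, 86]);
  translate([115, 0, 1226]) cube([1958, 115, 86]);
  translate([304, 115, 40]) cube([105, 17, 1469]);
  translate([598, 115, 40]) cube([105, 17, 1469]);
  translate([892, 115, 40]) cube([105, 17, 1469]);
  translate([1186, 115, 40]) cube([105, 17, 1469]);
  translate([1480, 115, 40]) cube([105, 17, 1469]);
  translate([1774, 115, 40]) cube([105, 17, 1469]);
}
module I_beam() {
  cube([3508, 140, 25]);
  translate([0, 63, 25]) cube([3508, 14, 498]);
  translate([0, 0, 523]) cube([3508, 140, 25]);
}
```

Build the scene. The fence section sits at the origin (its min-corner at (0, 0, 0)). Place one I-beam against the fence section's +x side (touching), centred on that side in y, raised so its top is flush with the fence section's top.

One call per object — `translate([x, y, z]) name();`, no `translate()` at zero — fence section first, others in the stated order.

fence_section();
translate([2188, -4, 1019]) I_beam();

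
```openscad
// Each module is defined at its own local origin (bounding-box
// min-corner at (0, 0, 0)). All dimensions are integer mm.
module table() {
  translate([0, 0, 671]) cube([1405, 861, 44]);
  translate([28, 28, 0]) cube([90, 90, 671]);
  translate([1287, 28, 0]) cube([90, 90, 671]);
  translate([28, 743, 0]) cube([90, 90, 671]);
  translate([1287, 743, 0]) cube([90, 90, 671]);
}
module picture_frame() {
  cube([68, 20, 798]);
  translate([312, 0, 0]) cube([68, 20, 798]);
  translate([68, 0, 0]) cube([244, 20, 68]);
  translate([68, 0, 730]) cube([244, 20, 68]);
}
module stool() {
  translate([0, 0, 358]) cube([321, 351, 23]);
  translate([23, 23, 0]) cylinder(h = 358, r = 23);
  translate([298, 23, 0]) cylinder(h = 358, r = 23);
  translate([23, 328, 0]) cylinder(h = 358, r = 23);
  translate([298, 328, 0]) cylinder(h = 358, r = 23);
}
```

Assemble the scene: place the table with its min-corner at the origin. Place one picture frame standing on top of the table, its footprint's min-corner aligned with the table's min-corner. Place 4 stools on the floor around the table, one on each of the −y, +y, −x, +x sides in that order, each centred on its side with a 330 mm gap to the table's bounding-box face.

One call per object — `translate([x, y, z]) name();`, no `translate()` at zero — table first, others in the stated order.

table();
translate([0, 0, 715]) picture_frame();
translate([542, -681, 0]) stool();
translate([542, 1191, 0]) stool();
translate([-651, 255, 0]) stool();
translate([1735, 255, 0]) stool();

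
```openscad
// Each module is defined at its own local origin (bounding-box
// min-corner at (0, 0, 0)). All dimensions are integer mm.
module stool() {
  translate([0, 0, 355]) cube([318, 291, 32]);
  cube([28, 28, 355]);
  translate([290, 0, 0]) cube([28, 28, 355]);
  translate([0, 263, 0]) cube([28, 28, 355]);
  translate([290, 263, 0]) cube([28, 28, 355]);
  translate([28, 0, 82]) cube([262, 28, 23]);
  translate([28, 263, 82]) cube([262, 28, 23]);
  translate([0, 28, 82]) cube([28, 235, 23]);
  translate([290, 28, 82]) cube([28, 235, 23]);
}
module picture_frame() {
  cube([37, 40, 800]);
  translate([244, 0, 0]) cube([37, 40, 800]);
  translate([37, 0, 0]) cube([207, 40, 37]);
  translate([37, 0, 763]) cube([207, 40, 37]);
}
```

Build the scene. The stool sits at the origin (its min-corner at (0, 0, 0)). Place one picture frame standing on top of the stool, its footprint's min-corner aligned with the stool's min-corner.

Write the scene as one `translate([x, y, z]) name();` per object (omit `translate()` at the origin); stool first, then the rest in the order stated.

stool();
translate([0, 0, 387]) picture_frame();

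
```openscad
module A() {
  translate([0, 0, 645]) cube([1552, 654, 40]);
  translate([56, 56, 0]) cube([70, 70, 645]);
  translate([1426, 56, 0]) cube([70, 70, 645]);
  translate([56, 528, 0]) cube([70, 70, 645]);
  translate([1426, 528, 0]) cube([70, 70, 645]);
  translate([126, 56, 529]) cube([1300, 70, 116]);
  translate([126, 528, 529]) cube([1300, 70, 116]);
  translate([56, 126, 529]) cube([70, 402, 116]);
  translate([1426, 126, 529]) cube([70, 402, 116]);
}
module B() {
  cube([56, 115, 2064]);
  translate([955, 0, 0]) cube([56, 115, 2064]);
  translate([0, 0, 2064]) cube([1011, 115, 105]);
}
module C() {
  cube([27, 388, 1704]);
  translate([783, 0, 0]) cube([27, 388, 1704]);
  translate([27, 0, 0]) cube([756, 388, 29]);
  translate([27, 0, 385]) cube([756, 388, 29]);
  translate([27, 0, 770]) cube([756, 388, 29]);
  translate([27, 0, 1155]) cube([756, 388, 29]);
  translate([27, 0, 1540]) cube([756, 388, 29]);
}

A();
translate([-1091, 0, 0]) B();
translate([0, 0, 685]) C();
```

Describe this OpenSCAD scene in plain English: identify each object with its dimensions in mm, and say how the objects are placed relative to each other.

A is a rectangular dining table. The top is 1552×654×40 mm with its upper surface at z = 685 mm. It stands on four 70×70 mm square legs, each inset 56 mm from the nearest pair of top edges, running from the floor to the underside of the top. Four apron rails, 70 mm thick and 116 mm tall, run between adjacent legs with their top edges flush with the underside of the top and their outer faces flush with the legs' outer faces.

B is a rectangular door frame: two vertical jambs of 56×115 mm section, 2064 mm tall, with a clear opening 899 mm wide between their inner faces. A header 105 mm tall and 115 mm deep lies on top of the jambs and spans the full outside width.

C is a bookshelf 810 mm wide overall, 388 mm deep and 1704 mm tall. The two sides are 27 mm thick vertical panels. 5 horizontal shelves of 29 mm thickness span between the inner faces of the sides; the lowest shelf sits on the floor and shelves are stacked with a clear vertical gap of 356 mm between each pair.

The door frame is on the floor beside the table on its −x side. The bookshelf is on top of the table.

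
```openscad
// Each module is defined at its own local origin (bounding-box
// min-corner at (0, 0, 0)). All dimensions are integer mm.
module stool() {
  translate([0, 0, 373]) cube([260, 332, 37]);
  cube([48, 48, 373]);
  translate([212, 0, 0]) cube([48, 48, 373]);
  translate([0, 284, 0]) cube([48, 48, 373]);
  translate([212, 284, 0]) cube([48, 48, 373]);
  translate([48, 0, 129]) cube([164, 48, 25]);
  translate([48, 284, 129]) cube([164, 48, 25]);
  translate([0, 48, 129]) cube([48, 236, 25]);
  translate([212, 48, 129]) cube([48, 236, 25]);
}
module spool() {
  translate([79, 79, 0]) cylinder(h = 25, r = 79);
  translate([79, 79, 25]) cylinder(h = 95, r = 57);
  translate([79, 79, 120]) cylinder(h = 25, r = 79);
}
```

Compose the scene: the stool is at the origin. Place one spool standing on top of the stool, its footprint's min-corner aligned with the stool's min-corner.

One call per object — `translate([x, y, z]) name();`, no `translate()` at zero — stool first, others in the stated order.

stool();
translate([0, 0, 410]) spool();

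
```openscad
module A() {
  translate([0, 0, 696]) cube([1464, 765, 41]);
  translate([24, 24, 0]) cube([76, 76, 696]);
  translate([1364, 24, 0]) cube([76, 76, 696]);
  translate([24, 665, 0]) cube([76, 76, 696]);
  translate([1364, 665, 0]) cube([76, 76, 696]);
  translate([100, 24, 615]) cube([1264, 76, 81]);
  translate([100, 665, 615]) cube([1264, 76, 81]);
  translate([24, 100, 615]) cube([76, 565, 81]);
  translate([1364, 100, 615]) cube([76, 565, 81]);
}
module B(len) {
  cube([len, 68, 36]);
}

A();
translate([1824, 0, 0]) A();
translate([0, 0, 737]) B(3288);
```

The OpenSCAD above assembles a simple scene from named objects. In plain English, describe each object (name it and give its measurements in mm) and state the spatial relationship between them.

A is a table with a 1464×765 mm rectangular top, 41 mm thick, top surface at z = 737 mm, supported by four 76×76 mm square legs, each inset 24 mm from the nearest pair of top edges, running from the floor. Four apron rails, 76 mm thick and 81 mm tall, run between adjacent legs with their top edges flush with the underside of the top and their outer faces flush with the legs' outer faces.

B is a rectangular beam 3288 mm long (x), 68 mm deep (y), 36 mm thick (z).

The beam spans the tops of two tables placed 360 mm apart, resting at z = 737 mm.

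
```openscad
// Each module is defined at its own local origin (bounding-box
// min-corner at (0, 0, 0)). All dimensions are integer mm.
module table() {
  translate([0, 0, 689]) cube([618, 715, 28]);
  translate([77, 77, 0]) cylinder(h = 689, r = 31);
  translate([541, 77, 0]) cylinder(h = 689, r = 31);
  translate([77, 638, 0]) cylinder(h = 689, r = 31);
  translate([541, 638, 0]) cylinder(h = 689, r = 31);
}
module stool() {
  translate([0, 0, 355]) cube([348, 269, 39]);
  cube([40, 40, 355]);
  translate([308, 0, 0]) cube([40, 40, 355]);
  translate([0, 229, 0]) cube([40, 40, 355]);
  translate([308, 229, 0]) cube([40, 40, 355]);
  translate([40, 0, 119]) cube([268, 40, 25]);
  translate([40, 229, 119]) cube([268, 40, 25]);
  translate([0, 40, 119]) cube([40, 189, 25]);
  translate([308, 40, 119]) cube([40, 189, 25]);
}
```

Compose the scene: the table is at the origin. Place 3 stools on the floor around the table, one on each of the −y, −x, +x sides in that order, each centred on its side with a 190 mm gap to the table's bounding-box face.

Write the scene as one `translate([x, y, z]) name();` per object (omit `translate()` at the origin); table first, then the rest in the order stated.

table();
translate([135, -459, 0]) stool();
translate([-538, 223, 0]) stool();
translate([808, 223, 0]) stool();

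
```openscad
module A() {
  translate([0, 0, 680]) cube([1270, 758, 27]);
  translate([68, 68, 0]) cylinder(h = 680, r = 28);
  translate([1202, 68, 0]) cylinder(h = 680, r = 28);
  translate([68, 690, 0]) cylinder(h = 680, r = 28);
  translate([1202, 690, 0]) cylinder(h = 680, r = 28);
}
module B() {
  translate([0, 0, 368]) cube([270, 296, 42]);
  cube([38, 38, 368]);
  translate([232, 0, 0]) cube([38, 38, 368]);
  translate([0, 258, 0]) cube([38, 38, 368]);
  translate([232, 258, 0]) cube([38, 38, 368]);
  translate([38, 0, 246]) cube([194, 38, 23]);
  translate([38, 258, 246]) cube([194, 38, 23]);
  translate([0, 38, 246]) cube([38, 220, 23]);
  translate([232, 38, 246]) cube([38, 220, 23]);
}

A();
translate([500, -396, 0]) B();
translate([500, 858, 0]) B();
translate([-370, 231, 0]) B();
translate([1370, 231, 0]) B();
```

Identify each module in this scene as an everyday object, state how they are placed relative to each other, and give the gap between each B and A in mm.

Each stool's nearest face is 100 mm from the table's bounding box.

A is a table. B is a stool. Four stools sit around the table at the −y, +y, −x, +x sides. The gap between each stool and the table is 100 mm.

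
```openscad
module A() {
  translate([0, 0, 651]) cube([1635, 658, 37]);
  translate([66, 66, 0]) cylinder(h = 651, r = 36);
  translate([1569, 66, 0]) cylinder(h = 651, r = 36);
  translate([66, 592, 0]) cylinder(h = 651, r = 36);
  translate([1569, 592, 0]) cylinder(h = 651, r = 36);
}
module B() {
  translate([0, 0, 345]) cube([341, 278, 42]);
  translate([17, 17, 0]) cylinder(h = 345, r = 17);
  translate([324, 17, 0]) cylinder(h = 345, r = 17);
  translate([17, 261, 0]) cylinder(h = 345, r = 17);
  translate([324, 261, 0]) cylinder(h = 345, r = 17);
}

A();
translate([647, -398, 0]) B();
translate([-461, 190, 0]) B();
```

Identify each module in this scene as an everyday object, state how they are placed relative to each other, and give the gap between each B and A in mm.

A is a table. B is a stool. Two stools sit around the table at the −y, −x sides. The gap between each stool and the table is 120 mm.

Each stool's nearest face is 120 mm from the table's bounding box.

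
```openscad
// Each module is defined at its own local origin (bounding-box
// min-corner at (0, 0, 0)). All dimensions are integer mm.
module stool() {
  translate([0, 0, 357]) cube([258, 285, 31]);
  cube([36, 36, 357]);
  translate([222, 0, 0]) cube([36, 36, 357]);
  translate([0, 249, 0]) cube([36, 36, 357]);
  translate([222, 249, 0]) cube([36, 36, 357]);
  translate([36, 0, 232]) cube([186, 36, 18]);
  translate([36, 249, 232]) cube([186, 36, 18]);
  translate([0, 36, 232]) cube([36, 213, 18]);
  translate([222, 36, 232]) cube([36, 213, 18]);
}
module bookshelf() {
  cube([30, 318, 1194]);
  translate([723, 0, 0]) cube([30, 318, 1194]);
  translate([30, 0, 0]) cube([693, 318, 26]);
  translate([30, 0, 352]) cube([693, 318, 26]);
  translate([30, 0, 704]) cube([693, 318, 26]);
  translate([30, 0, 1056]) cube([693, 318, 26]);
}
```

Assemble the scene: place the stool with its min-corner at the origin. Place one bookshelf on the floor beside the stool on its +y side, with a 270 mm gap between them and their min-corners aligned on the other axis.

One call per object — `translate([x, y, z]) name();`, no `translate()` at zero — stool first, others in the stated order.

stool();
translate([0, 555, 0]) bookshelf();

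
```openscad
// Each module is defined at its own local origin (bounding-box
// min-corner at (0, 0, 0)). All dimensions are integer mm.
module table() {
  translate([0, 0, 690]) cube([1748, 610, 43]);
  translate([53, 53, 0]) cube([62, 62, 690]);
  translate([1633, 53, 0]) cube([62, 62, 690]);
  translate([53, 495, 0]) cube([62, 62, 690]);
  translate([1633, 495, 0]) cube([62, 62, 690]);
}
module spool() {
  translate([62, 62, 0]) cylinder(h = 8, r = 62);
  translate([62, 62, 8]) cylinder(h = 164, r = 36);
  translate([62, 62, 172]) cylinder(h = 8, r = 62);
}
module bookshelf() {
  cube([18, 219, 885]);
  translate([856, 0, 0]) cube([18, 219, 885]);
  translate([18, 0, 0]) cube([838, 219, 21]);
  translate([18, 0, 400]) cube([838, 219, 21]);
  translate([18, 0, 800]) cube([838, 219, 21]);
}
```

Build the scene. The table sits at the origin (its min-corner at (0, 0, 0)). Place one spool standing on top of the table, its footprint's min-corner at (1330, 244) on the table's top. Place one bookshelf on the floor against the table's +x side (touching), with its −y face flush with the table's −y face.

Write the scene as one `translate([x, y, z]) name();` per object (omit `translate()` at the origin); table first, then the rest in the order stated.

table();
translate([1330, 244, 733]) spool();
translate([1748, 0, 0]) bookshelf();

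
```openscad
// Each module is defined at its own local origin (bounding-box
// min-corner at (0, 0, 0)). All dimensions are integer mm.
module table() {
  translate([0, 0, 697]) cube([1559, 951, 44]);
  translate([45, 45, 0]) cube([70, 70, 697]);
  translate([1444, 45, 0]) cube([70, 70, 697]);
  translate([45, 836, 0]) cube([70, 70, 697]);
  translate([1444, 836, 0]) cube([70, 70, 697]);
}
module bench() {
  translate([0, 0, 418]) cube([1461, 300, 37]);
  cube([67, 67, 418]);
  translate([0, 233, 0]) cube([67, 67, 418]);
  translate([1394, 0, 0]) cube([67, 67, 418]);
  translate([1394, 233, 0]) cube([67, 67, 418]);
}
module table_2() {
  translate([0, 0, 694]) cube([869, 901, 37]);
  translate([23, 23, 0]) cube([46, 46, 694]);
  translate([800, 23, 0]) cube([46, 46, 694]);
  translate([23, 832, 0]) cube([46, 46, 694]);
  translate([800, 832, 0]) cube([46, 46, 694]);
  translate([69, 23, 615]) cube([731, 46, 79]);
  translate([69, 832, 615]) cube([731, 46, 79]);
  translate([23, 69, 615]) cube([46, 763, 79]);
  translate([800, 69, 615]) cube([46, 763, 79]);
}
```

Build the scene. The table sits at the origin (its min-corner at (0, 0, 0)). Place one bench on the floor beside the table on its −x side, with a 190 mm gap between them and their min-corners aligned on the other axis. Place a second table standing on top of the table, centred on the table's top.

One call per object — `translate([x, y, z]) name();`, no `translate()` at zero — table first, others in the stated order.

table();
translate([-1651, 0, 0]) bench();
translate([345, 25, 741]) table_2();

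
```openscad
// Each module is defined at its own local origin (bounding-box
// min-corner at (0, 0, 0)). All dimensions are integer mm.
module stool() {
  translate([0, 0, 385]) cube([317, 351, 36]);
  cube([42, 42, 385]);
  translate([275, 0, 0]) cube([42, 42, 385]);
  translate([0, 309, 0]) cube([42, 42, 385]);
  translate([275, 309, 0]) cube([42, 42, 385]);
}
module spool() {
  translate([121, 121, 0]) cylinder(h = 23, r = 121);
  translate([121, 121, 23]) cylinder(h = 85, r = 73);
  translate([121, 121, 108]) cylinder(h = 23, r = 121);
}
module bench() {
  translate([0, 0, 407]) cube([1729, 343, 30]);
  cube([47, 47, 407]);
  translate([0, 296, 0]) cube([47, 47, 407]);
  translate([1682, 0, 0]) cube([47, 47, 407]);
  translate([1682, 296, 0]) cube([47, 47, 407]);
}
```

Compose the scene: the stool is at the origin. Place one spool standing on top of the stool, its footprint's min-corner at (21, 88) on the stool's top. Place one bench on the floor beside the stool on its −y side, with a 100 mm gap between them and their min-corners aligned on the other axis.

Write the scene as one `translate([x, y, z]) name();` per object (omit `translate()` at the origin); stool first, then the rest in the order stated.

stool();
translate([21, 88, 421]) spool();
translate([0, -443, 0]) bench();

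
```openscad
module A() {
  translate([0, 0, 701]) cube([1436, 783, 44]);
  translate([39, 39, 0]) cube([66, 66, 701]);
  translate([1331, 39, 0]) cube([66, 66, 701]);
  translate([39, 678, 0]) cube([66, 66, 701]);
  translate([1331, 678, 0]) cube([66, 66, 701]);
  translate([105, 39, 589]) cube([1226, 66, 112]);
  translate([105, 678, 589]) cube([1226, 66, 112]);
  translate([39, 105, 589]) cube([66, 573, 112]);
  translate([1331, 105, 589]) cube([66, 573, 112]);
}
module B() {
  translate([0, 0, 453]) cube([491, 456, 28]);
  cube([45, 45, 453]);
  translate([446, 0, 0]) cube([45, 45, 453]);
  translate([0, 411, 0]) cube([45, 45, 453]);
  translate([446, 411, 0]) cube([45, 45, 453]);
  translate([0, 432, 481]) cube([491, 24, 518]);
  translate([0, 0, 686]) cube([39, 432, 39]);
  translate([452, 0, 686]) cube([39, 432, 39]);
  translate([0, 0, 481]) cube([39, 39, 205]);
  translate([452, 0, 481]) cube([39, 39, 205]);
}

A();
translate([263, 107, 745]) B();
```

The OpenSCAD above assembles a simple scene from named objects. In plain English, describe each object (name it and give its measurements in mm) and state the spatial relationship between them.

A is a table: top 1436 mm (x) × 783 mm (y), 44 mm thick, upper face at z = 745 mm, on four 66×66 mm square legs, each inset 39 mm from the nearest pair of top edges, running from z = 0 to the bottom of the top. Four apron rails, 66 mm thick and 112 mm tall, run between adjacent legs with their top edges flush with the underside of the top and their outer faces flush with the legs' outer faces.

B is a chair: 491×456 mm seat, 28 mm thick, top at z = 481 mm, on four 45 mm square corner legs flush with the seat edges. A 24 mm thick backrest slab spans the full seat width, extending 518 mm above the seat top, its back face flush with the seat's +y edge. Two armrests of 39×39 mm section run along each side from the seat's front edge to the front of the backrest, top faces 244 mm above the seat top and outer faces flush with the seat's x-edges; a 39×39 mm post under the front of each armrest stands on the seat at the front corner.

The chair is on top of the table.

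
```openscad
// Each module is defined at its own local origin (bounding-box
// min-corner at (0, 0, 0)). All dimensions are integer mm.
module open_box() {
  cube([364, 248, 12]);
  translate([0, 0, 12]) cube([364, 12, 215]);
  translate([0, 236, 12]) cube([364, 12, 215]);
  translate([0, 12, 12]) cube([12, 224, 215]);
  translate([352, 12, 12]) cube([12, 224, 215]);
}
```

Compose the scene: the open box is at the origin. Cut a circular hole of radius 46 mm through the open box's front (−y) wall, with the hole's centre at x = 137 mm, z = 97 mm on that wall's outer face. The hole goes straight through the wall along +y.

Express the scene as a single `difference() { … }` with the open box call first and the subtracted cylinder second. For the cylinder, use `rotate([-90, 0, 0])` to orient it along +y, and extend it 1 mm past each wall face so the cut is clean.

difference() {
  open_box();
  translate([137, -1, 97]) rotate([-90, 0, 0]) cylinder(h = 14, r = 46);
}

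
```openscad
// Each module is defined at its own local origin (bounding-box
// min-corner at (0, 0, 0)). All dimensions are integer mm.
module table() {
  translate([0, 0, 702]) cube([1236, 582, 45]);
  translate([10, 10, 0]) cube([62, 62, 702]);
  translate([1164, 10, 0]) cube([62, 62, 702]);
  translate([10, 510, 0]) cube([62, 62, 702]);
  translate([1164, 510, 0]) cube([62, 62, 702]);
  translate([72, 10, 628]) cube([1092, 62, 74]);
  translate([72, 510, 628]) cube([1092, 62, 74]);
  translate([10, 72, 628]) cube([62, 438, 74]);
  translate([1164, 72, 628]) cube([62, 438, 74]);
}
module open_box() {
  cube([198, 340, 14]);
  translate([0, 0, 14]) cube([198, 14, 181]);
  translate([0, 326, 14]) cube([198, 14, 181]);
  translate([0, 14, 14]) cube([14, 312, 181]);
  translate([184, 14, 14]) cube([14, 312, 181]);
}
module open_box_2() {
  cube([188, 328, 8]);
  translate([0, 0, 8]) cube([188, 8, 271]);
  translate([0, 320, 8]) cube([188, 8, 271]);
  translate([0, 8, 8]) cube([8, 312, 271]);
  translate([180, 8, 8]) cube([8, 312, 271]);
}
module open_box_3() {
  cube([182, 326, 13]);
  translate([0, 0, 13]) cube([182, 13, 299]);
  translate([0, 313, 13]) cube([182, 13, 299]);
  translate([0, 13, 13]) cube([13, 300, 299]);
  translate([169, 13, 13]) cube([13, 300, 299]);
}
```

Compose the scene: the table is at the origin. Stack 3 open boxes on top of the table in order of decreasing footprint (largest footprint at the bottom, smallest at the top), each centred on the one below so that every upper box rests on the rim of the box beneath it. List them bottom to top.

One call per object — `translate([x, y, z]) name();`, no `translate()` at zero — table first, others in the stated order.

table();
translate([519, 121, 747]) open_box();
translate([524, 127, 942]) open_box_2();
translate([527, 128, 1221]) open_box_3();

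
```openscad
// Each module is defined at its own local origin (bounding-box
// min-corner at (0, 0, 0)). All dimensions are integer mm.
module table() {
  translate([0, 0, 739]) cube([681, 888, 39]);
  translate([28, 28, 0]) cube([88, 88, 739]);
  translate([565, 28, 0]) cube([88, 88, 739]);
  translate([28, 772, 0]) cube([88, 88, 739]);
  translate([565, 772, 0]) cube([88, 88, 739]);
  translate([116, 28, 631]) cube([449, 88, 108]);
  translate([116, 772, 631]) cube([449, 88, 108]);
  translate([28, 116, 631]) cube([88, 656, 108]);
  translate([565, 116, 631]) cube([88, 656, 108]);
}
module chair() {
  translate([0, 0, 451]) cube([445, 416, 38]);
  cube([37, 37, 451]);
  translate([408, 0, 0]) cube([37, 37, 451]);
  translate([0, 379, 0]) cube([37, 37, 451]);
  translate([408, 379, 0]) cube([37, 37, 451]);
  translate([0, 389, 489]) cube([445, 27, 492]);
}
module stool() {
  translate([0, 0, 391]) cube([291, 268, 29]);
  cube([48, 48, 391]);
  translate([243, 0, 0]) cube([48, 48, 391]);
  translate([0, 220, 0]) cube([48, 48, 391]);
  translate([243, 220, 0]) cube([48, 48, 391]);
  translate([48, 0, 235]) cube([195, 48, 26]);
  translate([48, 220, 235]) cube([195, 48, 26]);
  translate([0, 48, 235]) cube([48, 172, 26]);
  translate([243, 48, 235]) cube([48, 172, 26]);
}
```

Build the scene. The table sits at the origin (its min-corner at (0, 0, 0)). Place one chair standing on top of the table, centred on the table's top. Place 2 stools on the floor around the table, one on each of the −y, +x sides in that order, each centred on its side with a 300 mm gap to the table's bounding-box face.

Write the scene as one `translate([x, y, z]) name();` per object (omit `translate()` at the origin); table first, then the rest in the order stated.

table();
translate([118, 236, 778]) chair();
translate([195, -568, 0]) stool();
translate([981, 310, 0]) stool();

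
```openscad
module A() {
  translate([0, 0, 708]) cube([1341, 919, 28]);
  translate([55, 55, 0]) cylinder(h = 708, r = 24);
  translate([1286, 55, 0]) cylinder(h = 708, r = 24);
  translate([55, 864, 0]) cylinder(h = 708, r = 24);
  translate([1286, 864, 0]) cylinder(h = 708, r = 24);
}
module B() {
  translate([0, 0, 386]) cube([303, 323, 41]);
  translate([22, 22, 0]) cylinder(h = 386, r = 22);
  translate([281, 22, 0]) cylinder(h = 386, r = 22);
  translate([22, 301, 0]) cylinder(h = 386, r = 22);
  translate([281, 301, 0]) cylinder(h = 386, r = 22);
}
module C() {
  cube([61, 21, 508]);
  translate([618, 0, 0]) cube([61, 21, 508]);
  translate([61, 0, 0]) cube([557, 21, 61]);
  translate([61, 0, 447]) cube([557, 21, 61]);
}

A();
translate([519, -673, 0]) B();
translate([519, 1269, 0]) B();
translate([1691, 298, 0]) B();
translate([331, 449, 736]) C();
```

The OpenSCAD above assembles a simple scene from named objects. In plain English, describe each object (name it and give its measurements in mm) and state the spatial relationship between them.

A is a table: top 1341 mm (x) × 919 mm (y), 28 mm thick, upper face at z = 736 mm, on four round legs of 48 mm diameter, each leg's bounding box inset 31 mm from the nearest pair of top edges, running from z = 0 to the bottom of the top.

B is a four-legged stool. The seat is 303×323 mm, 41 mm thick, top at z = 427 mm. It stands on four round legs, each 44 mm in diameter, from z = 0 to the seat underside, each leg's axis is inset half a diameter from the nearest pair of seat edges (so the leg's bounding box is flush with the corner).

C is a picture frame with a 557×386 mm rectangular opening (x by z) and a uniform 61 mm border on every side. Frame depth is 21 mm along y. It is built from two vertical stiles running the full outside height and two horizontal rails spanning the gap between the stiles.

Three stools sit around the table at the −y, +y, +x sides. The picture frame is on top of the table, centred.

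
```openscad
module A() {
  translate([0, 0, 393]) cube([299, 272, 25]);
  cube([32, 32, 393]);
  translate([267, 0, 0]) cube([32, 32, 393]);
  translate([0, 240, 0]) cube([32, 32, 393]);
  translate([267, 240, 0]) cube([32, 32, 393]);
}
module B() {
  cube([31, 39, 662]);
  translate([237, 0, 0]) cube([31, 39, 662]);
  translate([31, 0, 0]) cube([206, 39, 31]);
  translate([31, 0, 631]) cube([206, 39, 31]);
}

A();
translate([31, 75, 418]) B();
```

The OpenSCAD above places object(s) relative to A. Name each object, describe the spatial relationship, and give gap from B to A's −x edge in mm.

A is a stool. B is a picture frame. The picture frame is on top of the stool. The gap from the picture frame to the stool's −x edge is 31 mm.

The picture frame's min-x is at 31; the stool's min-x is 0; gap = 31 mm.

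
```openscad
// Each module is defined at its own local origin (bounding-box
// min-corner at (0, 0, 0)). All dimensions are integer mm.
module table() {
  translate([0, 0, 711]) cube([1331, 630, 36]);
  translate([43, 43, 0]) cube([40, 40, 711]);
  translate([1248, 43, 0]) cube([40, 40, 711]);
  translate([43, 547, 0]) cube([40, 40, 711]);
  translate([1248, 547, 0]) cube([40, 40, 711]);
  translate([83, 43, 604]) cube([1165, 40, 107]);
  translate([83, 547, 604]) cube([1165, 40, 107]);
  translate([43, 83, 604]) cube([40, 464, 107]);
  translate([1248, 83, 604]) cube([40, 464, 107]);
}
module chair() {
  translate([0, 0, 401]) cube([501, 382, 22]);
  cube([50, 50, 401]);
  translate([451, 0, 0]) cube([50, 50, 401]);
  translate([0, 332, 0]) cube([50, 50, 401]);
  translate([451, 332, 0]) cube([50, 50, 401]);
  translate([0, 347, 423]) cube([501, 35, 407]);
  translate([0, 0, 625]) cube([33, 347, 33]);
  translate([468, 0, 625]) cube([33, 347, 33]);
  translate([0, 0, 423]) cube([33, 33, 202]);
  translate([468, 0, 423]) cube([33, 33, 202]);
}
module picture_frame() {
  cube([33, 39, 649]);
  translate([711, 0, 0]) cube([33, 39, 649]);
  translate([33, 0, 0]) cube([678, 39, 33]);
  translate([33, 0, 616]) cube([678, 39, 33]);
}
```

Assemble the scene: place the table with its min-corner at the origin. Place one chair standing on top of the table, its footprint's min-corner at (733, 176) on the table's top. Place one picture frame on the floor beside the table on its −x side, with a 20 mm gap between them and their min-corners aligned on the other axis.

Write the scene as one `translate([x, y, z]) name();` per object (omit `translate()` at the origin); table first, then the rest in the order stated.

table();
translate([733, 176, 747]) chair();
translate([-764, 0, 0]) picture_frame();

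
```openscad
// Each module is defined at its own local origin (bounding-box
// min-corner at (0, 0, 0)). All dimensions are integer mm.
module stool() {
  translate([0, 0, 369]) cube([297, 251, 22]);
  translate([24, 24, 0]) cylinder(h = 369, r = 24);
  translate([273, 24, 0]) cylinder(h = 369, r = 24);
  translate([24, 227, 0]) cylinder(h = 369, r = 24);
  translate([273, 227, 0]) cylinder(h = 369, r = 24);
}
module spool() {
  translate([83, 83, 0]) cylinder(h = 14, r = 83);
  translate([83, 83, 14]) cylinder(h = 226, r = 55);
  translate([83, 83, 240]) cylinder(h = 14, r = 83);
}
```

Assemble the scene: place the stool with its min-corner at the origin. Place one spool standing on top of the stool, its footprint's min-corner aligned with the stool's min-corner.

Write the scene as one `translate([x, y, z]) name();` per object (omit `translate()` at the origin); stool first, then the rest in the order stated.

stool();
translate([0, 0, 391]) spool();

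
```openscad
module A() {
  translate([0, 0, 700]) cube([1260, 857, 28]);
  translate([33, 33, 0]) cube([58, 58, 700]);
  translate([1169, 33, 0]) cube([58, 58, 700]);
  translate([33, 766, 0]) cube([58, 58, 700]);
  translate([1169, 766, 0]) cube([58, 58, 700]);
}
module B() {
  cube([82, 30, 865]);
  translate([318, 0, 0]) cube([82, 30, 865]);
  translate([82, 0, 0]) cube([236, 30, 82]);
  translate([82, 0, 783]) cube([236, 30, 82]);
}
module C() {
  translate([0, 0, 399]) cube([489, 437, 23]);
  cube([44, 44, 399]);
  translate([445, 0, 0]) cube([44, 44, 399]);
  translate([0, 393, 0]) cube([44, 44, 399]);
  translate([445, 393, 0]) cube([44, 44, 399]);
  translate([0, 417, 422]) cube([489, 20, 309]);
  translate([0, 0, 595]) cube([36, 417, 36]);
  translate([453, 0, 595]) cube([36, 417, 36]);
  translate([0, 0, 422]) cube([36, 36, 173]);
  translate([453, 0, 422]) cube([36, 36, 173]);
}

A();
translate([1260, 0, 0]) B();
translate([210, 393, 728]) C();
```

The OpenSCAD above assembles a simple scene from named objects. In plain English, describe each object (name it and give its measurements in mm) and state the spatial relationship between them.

A is a table: top 1260 mm (x) × 857 mm (y), 28 mm thick, upper face at z = 728 mm, on four 58×58 mm square legs, each inset 33 mm from the nearest pair of top edges, running from z = 0 to the bottom of the top.

B is a rectangular picture frame lying in the x–z plane (depth along y). The opening is 236 mm wide (x) by 701 mm tall (z), surrounded by a border 82 mm wide on all four sides. The frame is 30 mm deep and is made of two full-height vertical stiles with two horizontal rails fitted between them.

C is a chair: 489×437 mm seat, 23 mm thick, top at z = 422 mm, on four 44 mm square corner legs flush with the seat edges. A 20 mm thick backrest slab spans the full seat width, extending 309 mm above the seat top, its back face flush with the seat's +y edge. Two armrests of 36×36 mm section run along each side from the seat's front edge to the front of the backrest, top faces 209 mm above the seat top and outer faces flush with the seat's x-edges; a 36×36 mm post under the front of each armrest stands on the seat at the front corner.

The picture frame is against the table's +x side, with their −y faces flush. The chair is on top of the table.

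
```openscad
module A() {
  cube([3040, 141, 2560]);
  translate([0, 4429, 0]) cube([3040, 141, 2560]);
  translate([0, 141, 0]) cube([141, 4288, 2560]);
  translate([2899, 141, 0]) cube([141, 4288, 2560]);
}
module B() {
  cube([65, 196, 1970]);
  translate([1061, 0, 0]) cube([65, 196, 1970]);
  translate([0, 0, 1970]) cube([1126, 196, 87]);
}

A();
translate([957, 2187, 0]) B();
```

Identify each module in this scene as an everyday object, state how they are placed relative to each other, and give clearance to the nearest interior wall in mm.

Clearances: x = 816, y = 2046; minimum 816 mm.

A is a house frame. B is a door frame. The door frame sits inside the house frame, centred. The clearance to the nearest interior wall is 816 mm.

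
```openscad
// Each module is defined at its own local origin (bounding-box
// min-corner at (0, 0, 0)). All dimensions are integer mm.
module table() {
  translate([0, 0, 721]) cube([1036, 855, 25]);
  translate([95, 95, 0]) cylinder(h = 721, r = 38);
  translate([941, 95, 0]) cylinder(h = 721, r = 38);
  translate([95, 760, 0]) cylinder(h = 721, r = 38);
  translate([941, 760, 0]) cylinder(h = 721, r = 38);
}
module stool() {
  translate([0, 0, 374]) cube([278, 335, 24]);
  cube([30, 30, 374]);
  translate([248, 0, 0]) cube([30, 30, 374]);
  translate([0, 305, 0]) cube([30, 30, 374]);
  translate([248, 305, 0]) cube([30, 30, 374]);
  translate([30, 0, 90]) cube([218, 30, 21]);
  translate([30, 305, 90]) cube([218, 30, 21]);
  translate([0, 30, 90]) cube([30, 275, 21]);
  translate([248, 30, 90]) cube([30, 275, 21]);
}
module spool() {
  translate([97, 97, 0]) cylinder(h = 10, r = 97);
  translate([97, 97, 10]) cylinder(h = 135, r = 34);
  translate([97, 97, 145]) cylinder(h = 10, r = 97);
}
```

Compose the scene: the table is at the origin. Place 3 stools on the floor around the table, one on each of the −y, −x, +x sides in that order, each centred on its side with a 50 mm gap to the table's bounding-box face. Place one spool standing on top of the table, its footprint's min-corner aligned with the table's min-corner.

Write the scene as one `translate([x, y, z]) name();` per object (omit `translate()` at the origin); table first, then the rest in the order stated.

table();
translate([379, -385, 0]) stool();
translate([-328, 260, 0]) stool();
translate([1086, 260, 0]) stool();
translate([0, 0, 746]) spool();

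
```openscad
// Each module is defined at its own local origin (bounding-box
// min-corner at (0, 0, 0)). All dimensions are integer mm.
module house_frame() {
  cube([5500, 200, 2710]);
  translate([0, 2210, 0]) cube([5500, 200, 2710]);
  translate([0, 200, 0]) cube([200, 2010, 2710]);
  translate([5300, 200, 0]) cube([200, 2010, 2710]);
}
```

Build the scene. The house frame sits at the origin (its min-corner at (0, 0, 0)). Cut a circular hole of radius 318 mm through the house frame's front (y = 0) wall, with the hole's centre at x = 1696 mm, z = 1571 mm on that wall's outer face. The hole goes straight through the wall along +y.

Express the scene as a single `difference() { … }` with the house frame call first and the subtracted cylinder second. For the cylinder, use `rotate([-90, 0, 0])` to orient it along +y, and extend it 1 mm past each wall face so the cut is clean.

difference() {
  house_frame();
  translate([1696, -1, 1571]) rotate([-90, 0, 0]) cylinder(h = 202, r = 318);
}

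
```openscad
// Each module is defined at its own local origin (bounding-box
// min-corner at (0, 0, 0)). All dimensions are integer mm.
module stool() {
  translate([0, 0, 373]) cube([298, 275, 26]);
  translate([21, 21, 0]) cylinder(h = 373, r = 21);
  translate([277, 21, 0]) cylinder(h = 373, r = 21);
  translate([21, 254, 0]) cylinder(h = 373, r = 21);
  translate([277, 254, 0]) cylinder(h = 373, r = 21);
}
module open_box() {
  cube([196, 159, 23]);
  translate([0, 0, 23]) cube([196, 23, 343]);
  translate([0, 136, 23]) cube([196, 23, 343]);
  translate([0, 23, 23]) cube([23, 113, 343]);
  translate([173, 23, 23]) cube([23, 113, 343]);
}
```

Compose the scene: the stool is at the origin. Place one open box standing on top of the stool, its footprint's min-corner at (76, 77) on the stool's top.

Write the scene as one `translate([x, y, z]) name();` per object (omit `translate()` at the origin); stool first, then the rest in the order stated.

stool();
translate([76, 77, 399]) open_box();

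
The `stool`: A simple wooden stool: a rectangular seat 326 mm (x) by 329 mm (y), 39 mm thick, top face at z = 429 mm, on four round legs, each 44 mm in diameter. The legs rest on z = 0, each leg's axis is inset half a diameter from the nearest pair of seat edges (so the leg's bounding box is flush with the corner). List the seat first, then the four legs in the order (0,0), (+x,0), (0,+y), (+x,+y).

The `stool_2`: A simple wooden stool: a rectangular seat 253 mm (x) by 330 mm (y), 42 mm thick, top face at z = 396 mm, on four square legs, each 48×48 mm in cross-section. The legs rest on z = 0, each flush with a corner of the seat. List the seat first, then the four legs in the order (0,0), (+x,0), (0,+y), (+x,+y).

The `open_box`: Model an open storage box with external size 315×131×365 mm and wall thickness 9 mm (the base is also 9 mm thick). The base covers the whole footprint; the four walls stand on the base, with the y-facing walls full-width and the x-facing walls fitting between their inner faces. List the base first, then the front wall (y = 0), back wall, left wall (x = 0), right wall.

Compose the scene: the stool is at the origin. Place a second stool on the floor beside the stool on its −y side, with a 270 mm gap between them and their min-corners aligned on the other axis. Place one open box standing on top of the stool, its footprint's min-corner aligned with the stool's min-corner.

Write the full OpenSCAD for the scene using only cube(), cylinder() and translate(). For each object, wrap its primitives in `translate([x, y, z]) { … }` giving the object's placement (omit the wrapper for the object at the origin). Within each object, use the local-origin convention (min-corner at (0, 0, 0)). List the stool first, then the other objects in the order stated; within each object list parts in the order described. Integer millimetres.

translate([0, 0, 390]) cube([326, 329, 39]);
translate([22, 22, 0]) cylinder(h = 390, r = 22);
translate([304, 22, 0]) cylinder(h = 390, r = 22);
translate([22, 307, 0]) cylinder(h = 390, r = 22);
translate([304, 307, 0]) cylinder(h = 390, r = 22);
translate([0, -600, 0]) {
  translate([0, 0, 354]) cube([253, 330, 42]);
  cube([48, 48, 354]);
  translate([205, 0, 0]) cube([48, 48, 354]);
  translate([0, 282, 0]) cube([48, 48, 354]);
  translate([205, 282, 0]) cube([48, 48, 354]);
}
translate([0, 0, 429]) {
  cube([315, 131, 9]);
  translate([0, 0, 9]) cube([315, 9, 356]);
  translate([0, 122, 9]) cube([315, 9, 356]);
  translate([0, 9, 9]) cube([9, 113, 356]);
  translate([306, 9, 9]) cube([9, 113, 356]);
}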